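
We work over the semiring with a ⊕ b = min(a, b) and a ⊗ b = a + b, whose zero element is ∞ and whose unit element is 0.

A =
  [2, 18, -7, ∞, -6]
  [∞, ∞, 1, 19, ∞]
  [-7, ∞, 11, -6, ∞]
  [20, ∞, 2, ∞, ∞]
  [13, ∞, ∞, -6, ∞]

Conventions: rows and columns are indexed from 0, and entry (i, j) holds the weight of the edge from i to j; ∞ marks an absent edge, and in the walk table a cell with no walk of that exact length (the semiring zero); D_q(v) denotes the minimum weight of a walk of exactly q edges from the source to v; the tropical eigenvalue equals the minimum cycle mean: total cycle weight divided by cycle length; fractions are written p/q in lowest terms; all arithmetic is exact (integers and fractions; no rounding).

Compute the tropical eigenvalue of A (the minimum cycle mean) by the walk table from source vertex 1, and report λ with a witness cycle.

q=0: [∞, 0, ∞, ∞, ∞]
q=1: [∞, ∞, 1, 19, ∞]
q=2: [-6, ∞, 12, -5, ∞]
q=3: [-4, 12, -13, 6, -12]
q=4: [-20, 14, -11, -19, -10]
q=5: [-18, -2, -27, -17, -26]
Optimal cycle mean attained by: cycle 0->2->0, total (-7) + (-7), length 2.
Answer: λ = -7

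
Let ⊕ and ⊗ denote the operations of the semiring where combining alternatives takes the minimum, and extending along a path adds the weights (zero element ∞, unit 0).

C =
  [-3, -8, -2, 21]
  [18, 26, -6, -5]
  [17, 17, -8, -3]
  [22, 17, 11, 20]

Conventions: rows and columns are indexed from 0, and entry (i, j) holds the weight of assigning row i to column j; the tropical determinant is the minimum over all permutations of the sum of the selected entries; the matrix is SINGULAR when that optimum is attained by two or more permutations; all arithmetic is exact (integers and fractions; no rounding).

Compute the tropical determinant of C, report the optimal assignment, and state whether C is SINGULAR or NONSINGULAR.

σ = (0, 1, 2, 3): (-3) + 26 + (-8) + 20 = 35
σ = (0, 1, 3, 2): (-3) + 26 + (-3) + 11 = 31
σ = (0, 2, 1, 3): (-3) + (-6) + 17 + 20 = 28
σ = (0, 2, 3, 1): (-3) + (-6) + (-3) + 17 = 5
σ = (0, 3, 1, 2): (-3) + (-5) + 17 + 11 = 20
σ = (0, 3, 2, 1): (-3) + (-5) + (-8) + 17 = 1
σ = (1, 0, 2, 3): (-8) + 18 + (-8) + 20 = 22
σ = (1, 0, 3, 2): (-8) + 18 + (-3) + 11 = 18
σ = (1, 2, 0, 3): (-8) + (-6) + 17 + 20 = 23
σ = (1, 2, 3, 0): (-8) + (-6) + (-3) + 22 = 5
σ = (1, 3, 0, 2): (-8) + (-5) + 17 + 11 = 15
σ = (1, 3, 2, 0): (-8) + (-5) + (-8) + 22 = 1
σ = (2, 0, 1, 3): (-2) + 18 + 17 + 20 = 53
σ = (2, 0, 3, 1): (-2) + 18 + (-3) + 17 = 30
σ = (2, 1, 0, 3): (-2) + 26 + 17 + 20 = 61
σ = (2, 1, 3, 0): (-2) + 26 + (-3) + 22 = 43
σ = (2, 3, 0, 1): (-2) + (-5) + 17 + 17 = 27
σ = (2, 3, 1, 0): (-2) + (-5) + 17 + 22 = 32
σ = (3, 0, 1, 2): 21 + 18 + 17 + 11 = 67
σ = (3, 0, 2, 1): 21 + 18 + (-8) + 17 = 48
σ = (3, 1, 0, 2): 21 + 26 + 17 + 11 = 75
σ = (3, 1, 2, 0): 21 + 26 + (-8) + 22 = 61
σ = (3, 2, 0, 1): 21 + (-6) + 17 + 17 = 49
σ = (3, 2, 1, 0): 21 + (-6) + 17 + 22 = 54
Optimal value attained by: σ = (0, 3, 2, 1).
Answer: det⊕(C) = 1; verdict: SINGULAR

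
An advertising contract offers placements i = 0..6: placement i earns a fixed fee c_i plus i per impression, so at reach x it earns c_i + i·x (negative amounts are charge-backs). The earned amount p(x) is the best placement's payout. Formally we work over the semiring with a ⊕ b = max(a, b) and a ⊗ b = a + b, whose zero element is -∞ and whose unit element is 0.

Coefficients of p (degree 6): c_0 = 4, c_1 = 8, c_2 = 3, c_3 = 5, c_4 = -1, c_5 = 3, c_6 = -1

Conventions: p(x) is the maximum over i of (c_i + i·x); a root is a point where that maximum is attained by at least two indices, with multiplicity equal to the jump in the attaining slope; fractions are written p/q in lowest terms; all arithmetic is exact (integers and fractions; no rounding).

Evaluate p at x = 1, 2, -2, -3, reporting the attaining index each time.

p(1) = max(4+0·1=4, 8+1·1=9, 3+2·1=5, 5+3·1=8, -1+4·1=3, 3+5·1=8, -1+6·1=5) = 9 (attained by i=1)
p(2) = max(4+0·2=4, 8+1·2=10, 3+2·2=7, 5+3·2=11, -1+4·2=7, 3+5·2=13, -1+6·2=11) = 13 (attained by i=5)
p(-2) = max(4+0·(-2)=4, 8+1·(-2)=6, 3+2·(-2)=-1, 5+3·(-2)=-1, -1+4·(-2)=-9, 3+5·(-2)=-7, -1+6·(-2)=-13) = 6 (attained by i=1)
p(-3) = max(4+0·(-3)=4, 8+1·(-3)=5, 3+2·(-3)=-3, 5+3·(-3)=-4, -1+4·(-3)=-13, 3+5·(-3)=-12, -1+6·(-3)=-19) = 5 (attained by i=1)
Answer: p(1) = 9; p(2) = 13; p(-2) = 6; p(-3) = 5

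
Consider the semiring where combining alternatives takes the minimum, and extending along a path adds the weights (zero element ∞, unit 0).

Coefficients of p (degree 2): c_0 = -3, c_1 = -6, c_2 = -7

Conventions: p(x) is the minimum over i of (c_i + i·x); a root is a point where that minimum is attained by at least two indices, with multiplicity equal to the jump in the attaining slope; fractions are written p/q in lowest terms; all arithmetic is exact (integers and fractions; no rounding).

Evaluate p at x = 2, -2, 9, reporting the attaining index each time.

p(2) = min(-3+0·2=-3, -6+1·2=-4, -7+2·2=-3) = -4 (attained by i=1)
p(-2) = min(-3+0·(-2)=-3, -6+1·(-2)=-8, -7+2·(-2)=-11) = -11 (attained by i=2)
p(9) = min(-3+0·9=-3, -6+1·9=3, -7+2·9=11) = -3 (attained by i=0)
Answer: p(2) = -4; p(-2) = -11; p(9) = -3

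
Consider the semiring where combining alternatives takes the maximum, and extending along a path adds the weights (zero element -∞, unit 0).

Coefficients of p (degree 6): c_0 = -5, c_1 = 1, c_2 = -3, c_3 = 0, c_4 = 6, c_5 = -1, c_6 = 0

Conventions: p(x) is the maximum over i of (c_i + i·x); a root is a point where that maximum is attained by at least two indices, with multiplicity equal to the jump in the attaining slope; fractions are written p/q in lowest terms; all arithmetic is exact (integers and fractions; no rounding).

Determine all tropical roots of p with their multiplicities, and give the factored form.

hull edge (i=0, c=-5) to (i=1, c=1): slope 6, span 1
hull edge (i=1, c=1) to (i=4, c=6): slope 5/3, span 3
hull edge (i=4, c=6) to (i=6, c=0): slope -3, span 2
Factored form: p(x) = 0 ⊗ (x ⊕ (-6)) ⊗ (x ⊕ (-5/3)) ⊗ (x ⊕ (-5/3)) ⊗ (x ⊕ (-5/3)) ⊗ (x ⊕ 3) ⊗ (x ⊕ 3)
Answer: roots = -6 (mult 1), -5/3 (mult 3), 3 (mult 2)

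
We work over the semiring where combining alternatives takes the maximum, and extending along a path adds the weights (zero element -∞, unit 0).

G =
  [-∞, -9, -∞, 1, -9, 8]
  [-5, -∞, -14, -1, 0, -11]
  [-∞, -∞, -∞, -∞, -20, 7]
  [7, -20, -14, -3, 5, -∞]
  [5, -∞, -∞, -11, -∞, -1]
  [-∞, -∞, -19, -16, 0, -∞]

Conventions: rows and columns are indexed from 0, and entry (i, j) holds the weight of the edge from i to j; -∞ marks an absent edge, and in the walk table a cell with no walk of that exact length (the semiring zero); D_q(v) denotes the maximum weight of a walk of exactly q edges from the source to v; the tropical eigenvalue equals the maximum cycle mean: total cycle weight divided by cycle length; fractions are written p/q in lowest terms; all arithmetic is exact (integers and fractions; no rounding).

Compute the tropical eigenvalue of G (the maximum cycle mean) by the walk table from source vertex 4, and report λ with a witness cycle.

q=0: [-∞, -∞, -∞, -∞, 0, -∞]
q=1: [5, -∞, -∞, -11, -∞, -1]
q=2: [-4, -4, -20, 6, -1, 13]
q=3: [13, -13, -6, 3, 13, 4]
q=4: [18, 4, -11, 14, 8, 21]
q=5: [21, 9, 2, 19, 21, 26]
q=6: [26, 12, 7, 22, 26, 29]
Optimal cycle mean attained by: cycle 0->5->4->0, total 8 + 0 + 5, length 3.
Answer: λ = 13/3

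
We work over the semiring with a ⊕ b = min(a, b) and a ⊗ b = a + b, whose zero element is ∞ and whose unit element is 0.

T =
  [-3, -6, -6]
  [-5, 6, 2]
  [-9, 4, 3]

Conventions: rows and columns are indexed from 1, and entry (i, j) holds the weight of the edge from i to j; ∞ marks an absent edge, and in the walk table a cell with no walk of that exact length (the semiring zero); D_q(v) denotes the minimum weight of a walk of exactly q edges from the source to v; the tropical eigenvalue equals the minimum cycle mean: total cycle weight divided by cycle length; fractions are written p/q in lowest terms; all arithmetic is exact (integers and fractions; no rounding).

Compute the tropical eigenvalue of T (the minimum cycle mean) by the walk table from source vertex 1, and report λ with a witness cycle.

q=0: [0, ∞, ∞]
q=1: [-3, -6, -6]
q=2: [-15, -9, -9]
q=3: [-18, -21, -21]
Optimal cycle mean attained by: cycle 1->3->1, total (-6) + (-9), length 2.
Answer: λ = -15/2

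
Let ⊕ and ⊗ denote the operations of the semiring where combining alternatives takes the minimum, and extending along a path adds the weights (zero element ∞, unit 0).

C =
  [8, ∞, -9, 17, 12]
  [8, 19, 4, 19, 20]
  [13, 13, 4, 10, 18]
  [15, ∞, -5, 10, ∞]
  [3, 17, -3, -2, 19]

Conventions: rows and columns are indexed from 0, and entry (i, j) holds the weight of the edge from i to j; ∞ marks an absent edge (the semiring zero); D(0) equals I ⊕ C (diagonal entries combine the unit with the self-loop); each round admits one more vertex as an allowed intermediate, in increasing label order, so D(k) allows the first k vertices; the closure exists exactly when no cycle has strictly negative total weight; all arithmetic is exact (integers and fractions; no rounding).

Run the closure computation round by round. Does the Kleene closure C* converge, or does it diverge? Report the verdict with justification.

D(0):
  [0, ∞, -9, 17, 12]
  [8, 0, 4, 19, 20]
  [13, 13, 0, 10, 18]
  [15, ∞, -5, 0, ∞]
  [3, 17, -3, -2, 0]
D(1):
  [0, ∞, -9, 17, 12]
  [8, 0, -1, 19, 20]
  [13, 13, 0, 10, 18]
  [15, ∞, -5, 0, 27]
  [3, 17, -6, -2, 0]
D(2):
  [0, ∞, -9, 17, 12]
  [8, 0, -1, 19, 20]
  [13, 13, 0, 10, 18]
  [15, ∞, -5, 0, 27]
  [3, 17, -6, -2, 0]
D(3):
  [0, 4, -9, 1, 9]
  [8, 0, -1, 9, 17]
  [13, 13, 0, 10, 18]
  [8, 8, -5, 0, 13]
  [3, 7, -6, -2, 0]
D(4):
  [0, 4, -9, 1, 9]
  [8, 0, -1, 9, 17]
  [13, 13, 0, 10, 18]
  [8, 8, -5, 0, 13]
  [3, 6, -7, -2, 0]
D(5):
  [0, 4, -9, 1, 9]
  [8, 0, -1, 9, 17]
  [13, 13, 0, 10, 18]
  [8, 8, -5, 0, 13]
  [3, 6, -7, -2, 0]
Key observation: every diagonal entry stays at the unit through all rounds, so no improving cycle exists.
Answer: CONVERGES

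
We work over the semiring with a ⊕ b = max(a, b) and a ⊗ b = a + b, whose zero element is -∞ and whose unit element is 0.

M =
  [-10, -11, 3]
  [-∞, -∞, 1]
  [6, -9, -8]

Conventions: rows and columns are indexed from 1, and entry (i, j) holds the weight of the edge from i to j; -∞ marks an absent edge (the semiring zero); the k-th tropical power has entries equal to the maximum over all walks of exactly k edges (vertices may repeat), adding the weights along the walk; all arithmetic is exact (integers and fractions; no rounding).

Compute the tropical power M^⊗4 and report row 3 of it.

M^⊗2:
  [9, -6, -5]
  [7, -8, -7]
  [-2, -5, 9]
M^⊗3:
  [1, -2, 12]
  [-1, -4, 10]
  [15, 0, 1]
M^⊗4:
  [18, 3, 4]
  [16, 1, 2]
  [7, 4, 18]
Answer: row 3 of M^⊗4 = [7, 4, 18]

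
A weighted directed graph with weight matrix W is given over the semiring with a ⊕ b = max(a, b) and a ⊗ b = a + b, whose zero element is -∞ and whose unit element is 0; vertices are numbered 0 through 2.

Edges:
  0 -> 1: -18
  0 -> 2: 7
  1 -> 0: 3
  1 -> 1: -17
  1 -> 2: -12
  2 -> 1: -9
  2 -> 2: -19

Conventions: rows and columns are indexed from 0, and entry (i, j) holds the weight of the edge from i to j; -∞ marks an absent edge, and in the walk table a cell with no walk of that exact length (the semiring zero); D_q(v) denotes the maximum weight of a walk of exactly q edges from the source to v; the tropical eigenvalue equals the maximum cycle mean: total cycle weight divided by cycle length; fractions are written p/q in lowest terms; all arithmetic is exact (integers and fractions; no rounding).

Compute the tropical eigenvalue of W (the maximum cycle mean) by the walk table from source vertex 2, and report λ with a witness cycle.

q=0: [-∞, -∞, 0]
q=1: [-∞, -9, -19]
q=2: [-6, -26, -21]
q=3: [-23, -24, 1]
Optimal cycle mean attained by: cycle 0->2->1->0, total 7 + (-9) + 3, length 3.
Answer: λ = 1/3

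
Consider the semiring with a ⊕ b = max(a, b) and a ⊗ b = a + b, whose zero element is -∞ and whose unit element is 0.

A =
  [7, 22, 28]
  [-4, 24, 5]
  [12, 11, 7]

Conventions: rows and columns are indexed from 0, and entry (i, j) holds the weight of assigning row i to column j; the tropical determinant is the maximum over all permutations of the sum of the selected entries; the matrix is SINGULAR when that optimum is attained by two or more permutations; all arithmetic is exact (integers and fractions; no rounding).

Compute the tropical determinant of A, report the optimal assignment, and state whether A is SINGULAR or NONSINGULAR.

σ = (0, 1, 2): 7 + 24 + 7 = 38
σ = (0, 2, 1): 7 + 5 + 11 = 23
σ = (1, 0, 2): 22 + (-4) + 7 = 25
σ = (1, 2, 0): 22 + 5 + 12 = 39
σ = (2, 0, 1): 28 + (-4) + 11 = 35
σ = (2, 1, 0): 28 + 24 + 12 = 64
Optimal value attained by: σ = (2, 1, 0).
Answer: det⊕(A) = 64; verdict: NONSINGULAR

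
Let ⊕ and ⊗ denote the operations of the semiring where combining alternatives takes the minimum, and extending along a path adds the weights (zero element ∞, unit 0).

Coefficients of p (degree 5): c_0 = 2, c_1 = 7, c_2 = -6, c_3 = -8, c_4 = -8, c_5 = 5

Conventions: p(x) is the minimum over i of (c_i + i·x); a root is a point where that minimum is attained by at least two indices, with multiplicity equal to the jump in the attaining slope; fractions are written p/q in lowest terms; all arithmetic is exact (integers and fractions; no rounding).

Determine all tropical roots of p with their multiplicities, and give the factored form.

hull edge (i=0, c=2) to (i=2, c=-6): slope -4, span 2
hull edge (i=2, c=-6) to (i=3, c=-8): slope -2, span 1
hull edge (i=3, c=-8) to (i=4, c=-8): slope 0, span 1
hull edge (i=4, c=-8) to (i=5, c=5): slope 13, span 1
Factored form: p(x) = 5 ⊗ (x ⊕ (-13)) ⊗ (x ⊕ 0) ⊗ (x ⊕ 2) ⊗ (x ⊕ 4) ⊗ (x ⊕ 4)
Answer: roots = -13 (mult 1), 0 (mult 1), 2 (mult 1), 4 (mult 2)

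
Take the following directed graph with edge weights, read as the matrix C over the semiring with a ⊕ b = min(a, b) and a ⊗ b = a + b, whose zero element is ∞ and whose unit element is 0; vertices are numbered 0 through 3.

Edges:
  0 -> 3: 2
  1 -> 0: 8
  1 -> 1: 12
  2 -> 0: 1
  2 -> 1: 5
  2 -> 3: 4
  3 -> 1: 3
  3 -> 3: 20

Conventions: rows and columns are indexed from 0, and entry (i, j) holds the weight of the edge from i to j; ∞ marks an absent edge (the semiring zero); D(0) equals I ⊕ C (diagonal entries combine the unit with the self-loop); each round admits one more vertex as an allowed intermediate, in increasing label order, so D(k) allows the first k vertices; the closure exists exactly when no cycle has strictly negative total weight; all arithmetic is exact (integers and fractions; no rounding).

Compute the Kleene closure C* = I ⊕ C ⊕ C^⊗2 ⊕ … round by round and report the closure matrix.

D(0):
  [0, ∞, ∞, 2]
  [8, 0, ∞, ∞]
  [1, 5, 0, 4]
  [∞, 3, ∞, 0]
D(1):
  [0, ∞, ∞, 2]
  [8, 0, ∞, 10]
  [1, 5, 0, 3]
  [∞, 3, ∞, 0]
D(2):
  [0, ∞, ∞, 2]
  [8, 0, ∞, 10]
  [1, 5, 0, 3]
  [11, 3, ∞, 0]
D(3):
  [0, ∞, ∞, 2]
  [8, 0, ∞, 10]
  [1, 5, 0, 3]
  [11, 3, ∞, 0]
D(4):
  [0, 5, ∞, 2]
  [8, 0, ∞, 10]
  [1, 5, 0, 3]
  [11, 3, ∞, 0]
Answer: C* = [[0, 5, ∞, 2], [8, 0, ∞, 10], [1, 5, 0, 3], [11, 3, ∞, 0]]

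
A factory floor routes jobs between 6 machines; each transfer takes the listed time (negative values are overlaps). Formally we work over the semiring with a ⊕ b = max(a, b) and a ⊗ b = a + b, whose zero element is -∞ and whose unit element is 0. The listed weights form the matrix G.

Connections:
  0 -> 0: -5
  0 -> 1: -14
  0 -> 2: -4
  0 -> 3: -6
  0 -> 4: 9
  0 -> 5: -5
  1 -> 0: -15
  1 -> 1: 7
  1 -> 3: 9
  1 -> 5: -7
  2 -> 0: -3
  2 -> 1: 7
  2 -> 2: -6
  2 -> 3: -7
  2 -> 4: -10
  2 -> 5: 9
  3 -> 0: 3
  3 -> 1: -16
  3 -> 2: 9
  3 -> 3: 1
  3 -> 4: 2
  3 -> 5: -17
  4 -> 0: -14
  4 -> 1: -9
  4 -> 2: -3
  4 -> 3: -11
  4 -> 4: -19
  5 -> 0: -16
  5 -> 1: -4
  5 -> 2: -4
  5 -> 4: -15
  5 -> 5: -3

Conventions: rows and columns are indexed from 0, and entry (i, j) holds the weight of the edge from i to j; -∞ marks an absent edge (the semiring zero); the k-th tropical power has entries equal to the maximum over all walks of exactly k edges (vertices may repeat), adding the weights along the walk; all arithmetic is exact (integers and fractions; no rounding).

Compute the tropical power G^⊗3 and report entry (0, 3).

G^⊗2:
  [-3, 3, 6, -2, 4, 5]
  [12, 14, 18, 16, 11, 0]
  [-4, 14, 5, 16, 6, 6]
  [6, 16, 10, 2, 12, 18]
  [-6, 4, -2, 0, -5, 6]
  [-7, 3, -7, 5, -7, 5]
G^⊗3:
  [3, 13, 7, 12, 6, 15]
  [19, 25, 25, 23, 21, 27]
  [19, 21, 25, 23, 18, 14]
  [7, 23, 14, 25, 15, 19]
  [3, 11, 9, 13, 3, 7]
  [8, 10, 14, 12, 7, 2]
Key observation: the optimum is the walk 0->2->1->3, with weight (-4) + 7 + 9 = 12.
Optimal value attained by: walk 0->2->1->3.
Answer: (G^⊗3)[0][3] = 12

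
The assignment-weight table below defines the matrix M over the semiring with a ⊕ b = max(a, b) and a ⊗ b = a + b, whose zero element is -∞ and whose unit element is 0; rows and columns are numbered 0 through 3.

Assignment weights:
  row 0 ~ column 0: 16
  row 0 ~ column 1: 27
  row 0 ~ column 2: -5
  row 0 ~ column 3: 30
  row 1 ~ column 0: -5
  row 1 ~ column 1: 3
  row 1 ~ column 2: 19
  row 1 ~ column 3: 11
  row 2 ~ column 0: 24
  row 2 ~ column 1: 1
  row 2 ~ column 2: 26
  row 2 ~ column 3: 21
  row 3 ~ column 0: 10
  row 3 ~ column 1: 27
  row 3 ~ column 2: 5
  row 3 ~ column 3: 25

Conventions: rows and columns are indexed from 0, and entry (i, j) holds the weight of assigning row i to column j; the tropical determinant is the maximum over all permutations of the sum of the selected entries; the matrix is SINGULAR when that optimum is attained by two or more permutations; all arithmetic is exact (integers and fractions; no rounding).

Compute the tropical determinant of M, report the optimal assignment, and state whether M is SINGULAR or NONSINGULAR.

σ = (0, 1, 2, 3): 16 + 3 + 26 + 25 = 70
σ = (0, 1, 3, 2): 16 + 3 + 21 + 5 = 45
σ = (0, 2, 1, 3): 16 + 19 + 1 + 25 = 61
σ = (0, 2, 3, 1): 16 + 19 + 21 + 27 = 83
σ = (0, 3, 1, 2): 16 + 11 + 1 + 5 = 33
σ = (0, 3, 2, 1): 16 + 11 + 26 + 27 = 80
σ = (1, 0, 2, 3): 27 + (-5) + 26 + 25 = 73
σ = (1, 0, 3, 2): 27 + (-5) + 21 + 5 = 48
σ = (1, 2, 0, 3): 27 + 19 + 24 + 25 = 95
σ = (1, 2, 3, 0): 27 + 19 + 21 + 10 = 77
σ = (1, 3, 0, 2): 27 + 11 + 24 + 5 = 67
σ = (1, 3, 2, 0): 27 + 11 + 26 + 10 = 74
σ = (2, 0, 1, 3): (-5) + (-5) + 1 + 25 = 16
σ = (2, 0, 3, 1): (-5) + (-5) + 21 + 27 = 38
σ = (2, 1, 0, 3): (-5) + 3 + 24 + 25 = 47
σ = (2, 1, 3, 0): (-5) + 3 + 21 + 10 = 29
σ = (2, 3, 0, 1): (-5) + 11 + 24 + 27 = 57
σ = (2, 3, 1, 0): (-5) + 11 + 1 + 10 = 17
σ = (3, 0, 1, 2): 30 + (-5) + 1 + 5 = 31
σ = (3, 0, 2, 1): 30 + (-5) + 26 + 27 = 78
σ = (3, 1, 0, 2): 30 + 3 + 24 + 5 = 62
σ = (3, 1, 2, 0): 30 + 3 + 26 + 10 = 69
σ = (3, 2, 0, 1): 30 + 19 + 24 + 27 = 100
σ = (3, 2, 1, 0): 30 + 19 + 1 + 10 = 60
Optimal value attained by: σ = (3, 2, 0, 1).
Answer: det⊕(M) = 100; verdict: NONSINGULAR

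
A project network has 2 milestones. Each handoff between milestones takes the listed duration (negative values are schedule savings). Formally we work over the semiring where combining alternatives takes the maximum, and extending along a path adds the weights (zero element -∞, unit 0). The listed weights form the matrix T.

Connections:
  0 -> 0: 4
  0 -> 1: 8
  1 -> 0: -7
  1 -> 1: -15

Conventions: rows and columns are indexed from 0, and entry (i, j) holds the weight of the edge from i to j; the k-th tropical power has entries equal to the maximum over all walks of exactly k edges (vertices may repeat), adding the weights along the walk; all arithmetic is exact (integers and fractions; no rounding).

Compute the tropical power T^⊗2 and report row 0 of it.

T^⊗2:
  [8, 12]
  [-3, 1]
Answer: row 0 of T^⊗2 = [8, 12]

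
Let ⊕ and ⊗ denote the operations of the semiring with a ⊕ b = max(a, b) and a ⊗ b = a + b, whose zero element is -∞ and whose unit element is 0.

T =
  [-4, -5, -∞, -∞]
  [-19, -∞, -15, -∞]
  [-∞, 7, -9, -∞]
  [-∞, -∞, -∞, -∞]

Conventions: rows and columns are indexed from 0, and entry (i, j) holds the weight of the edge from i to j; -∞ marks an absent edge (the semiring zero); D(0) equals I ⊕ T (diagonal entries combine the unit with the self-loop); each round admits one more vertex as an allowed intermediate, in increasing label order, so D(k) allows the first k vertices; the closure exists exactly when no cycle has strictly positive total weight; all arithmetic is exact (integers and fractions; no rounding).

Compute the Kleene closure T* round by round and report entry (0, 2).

D(0):
  [0, -5, -∞, -∞]
  [-19, 0, -15, -∞]
  [-∞, 7, 0, -∞]
  [-∞, -∞, -∞, 0]
D(1):
  [0, -5, -∞, -∞]
  [-19, 0, -15, -∞]
  [-∞, 7, 0, -∞]
  [-∞, -∞, -∞, 0]
D(2):
  [0, -5, -20, -∞]
  [-19, 0, -15, -∞]
  [-12, 7, 0, -∞]
  [-∞, -∞, -∞, 0]
D(3):
  [0, -5, -20, -∞]
  [-19, 0, -15, -∞]
  [-12, 7, 0, -∞]
  [-∞, -∞, -∞, 0]
D(4):
  [0, -5, -20, -∞]
  [-19, 0, -15, -∞]
  [-12, 7, 0, -∞]
  [-∞, -∞, -∞, 0]
Answer: T*[0][2] = -20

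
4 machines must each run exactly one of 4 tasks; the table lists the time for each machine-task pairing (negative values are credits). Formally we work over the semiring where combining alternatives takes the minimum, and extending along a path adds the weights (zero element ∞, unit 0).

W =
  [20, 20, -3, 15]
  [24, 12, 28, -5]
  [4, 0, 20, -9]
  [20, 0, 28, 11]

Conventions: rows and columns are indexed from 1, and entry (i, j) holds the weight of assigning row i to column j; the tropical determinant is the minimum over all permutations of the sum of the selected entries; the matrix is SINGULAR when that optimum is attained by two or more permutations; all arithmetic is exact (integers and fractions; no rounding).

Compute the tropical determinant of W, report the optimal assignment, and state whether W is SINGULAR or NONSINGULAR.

σ = (1, 2, 3, 4): 20 + 12 + 20 + 11 = 63
σ = (1, 2, 4, 3): 20 + 12 + (-9) + 28 = 51
σ = (1, 3, 2, 4): 20 + 28 + 0 + 11 = 59
σ = (1, 3, 4, 2): 20 + 28 + (-9) + 0 = 39
σ = (1, 4, 2, 3): 20 + (-5) + 0 + 28 = 43
σ = (1, 4, 3, 2): 20 + (-5) + 20 + 0 = 35
σ = (2, 1, 3, 4): 20 + 24 + 20 + 11 = 75
σ = (2, 1, 4, 3): 20 + 24 + (-9) + 28 = 63
σ = (2, 3, 1, 4): 20 + 28 + 4 + 11 = 63
σ = (2, 3, 4, 1): 20 + 28 + (-9) + 20 = 59
σ = (2, 4, 1, 3): 20 + (-5) + 4 + 28 = 47
σ = (2, 4, 3, 1): 20 + (-5) + 20 + 20 = 55
σ = (3, 1, 2, 4): (-3) + 24 + 0 + 11 = 32
σ = (3, 1, 4, 2): (-3) + 24 + (-9) + 0 = 12
σ = (3, 2, 1, 4): (-3) + 12 + 4 + 11 = 24
σ = (3, 2, 4, 1): (-3) + 12 + (-9) + 20 = 20
σ = (3, 4, 1, 2): (-3) + (-5) + 4 + 0 = -4
σ = (3, 4, 2, 1): (-3) + (-5) + 0 + 20 = 12
σ = (4, 1, 2, 3): 15 + 24 + 0 + 28 = 67
σ = (4, 1, 3, 2): 15 + 24 + 20 + 0 = 59
σ = (4, 2, 1, 3): 15 + 12 + 4 + 28 = 59
σ = (4, 2, 3, 1): 15 + 12 + 20 + 20 = 67
σ = (4, 3, 1, 2): 15 + 28 + 4 + 0 = 47
σ = (4, 3, 2, 1): 15 + 28 + 0 + 20 = 63
Optimal value attained by: σ = (3, 4, 1, 2).
Answer: det⊕(W) = -4; verdict: NONSINGULAR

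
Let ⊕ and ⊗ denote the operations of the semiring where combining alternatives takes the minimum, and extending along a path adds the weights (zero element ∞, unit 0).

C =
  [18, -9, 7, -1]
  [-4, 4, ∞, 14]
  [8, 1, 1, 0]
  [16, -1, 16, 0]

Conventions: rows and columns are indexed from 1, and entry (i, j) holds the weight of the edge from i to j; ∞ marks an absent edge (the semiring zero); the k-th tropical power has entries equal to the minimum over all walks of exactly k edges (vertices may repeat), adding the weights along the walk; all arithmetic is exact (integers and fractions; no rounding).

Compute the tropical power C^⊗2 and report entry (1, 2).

C^⊗2:
  [-13, -5, 8, -1]
  [0, -13, 3, -5]
  [-3, -1, 2, 0]
  [-5, -1, 16, 0]
Key observation: the optimum is the walk 1->2->2, with weight (-9) + 4 = -5.
Optimal value attained by: walk 1->2->2.
Answer: (C^⊗2)[1][2] = -5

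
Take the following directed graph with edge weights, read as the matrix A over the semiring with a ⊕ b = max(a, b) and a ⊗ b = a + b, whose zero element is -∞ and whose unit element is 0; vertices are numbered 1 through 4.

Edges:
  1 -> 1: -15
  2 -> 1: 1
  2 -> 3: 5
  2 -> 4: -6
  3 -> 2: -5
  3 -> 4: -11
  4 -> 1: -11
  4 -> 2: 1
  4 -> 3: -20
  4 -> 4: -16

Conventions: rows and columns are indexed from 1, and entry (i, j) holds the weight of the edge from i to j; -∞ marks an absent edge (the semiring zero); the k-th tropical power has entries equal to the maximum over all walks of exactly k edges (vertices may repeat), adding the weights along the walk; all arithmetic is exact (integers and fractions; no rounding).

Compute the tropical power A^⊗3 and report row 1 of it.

A^⊗2:
  [-30, -∞, -∞, -∞]
  [-14, 0, -26, -6]
  [-4, -10, 0, -11]
  [2, -15, 6, -5]
A^⊗3:
  [-45, -∞, -∞, -∞]
  [1, -5, 5, -6]
  [-9, -5, -5, -11]
  [-13, 1, -10, -5]
Answer: row 1 of A^⊗3 = [-45, -∞, -∞, -∞]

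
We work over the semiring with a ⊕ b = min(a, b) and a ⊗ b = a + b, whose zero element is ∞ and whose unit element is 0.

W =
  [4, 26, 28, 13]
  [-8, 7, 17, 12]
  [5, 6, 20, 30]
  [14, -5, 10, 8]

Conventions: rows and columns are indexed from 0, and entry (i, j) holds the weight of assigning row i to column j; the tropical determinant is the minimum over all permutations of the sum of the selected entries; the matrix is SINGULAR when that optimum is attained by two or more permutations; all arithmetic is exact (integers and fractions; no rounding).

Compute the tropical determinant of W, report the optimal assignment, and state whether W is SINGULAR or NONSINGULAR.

σ = (0, 1, 2, 3): 4 + 7 + 20 + 8 = 39
σ = (0, 1, 3, 2): 4 + 7 + 30 + 10 = 51
σ = (0, 2, 1, 3): 4 + 17 + 6 + 8 = 35
σ = (0, 2, 3, 1): 4 + 17 + 30 + (-5) = 46
σ = (0, 3, 1, 2): 4 + 12 + 6 + 10 = 32
σ = (0, 3, 2, 1): 4 + 12 + 20 + (-5) = 31
σ = (1, 0, 2, 3): 26 + (-8) + 20 + 8 = 46
σ = (1, 0, 3, 2): 26 + (-8) + 30 + 10 = 58
σ = (1, 2, 0, 3): 26 + 17 + 5 + 8 = 56
σ = (1, 2, 3, 0): 26 + 17 + 30 + 14 = 87
σ = (1, 3, 0, 2): 26 + 12 + 5 + 10 = 53
σ = (1, 3, 2, 0): 26 + 12 + 20 + 14 = 72
σ = (2, 0, 1, 3): 28 + (-8) + 6 + 8 = 34
σ = (2, 0, 3, 1): 28 + (-8) + 30 + (-5) = 45
σ = (2, 1, 0, 3): 28 + 7 + 5 + 8 = 48
σ = (2, 1, 3, 0): 28 + 7 + 30 + 14 = 79
σ = (2, 3, 0, 1): 28 + 12 + 5 + (-5) = 40
σ = (2, 3, 1, 0): 28 + 12 + 6 + 14 = 60
σ = (3, 0, 1, 2): 13 + (-8) + 6 + 10 = 21
σ = (3, 0, 2, 1): 13 + (-8) + 20 + (-5) = 20
σ = (3, 1, 0, 2): 13 + 7 + 5 + 10 = 35
σ = (3, 1, 2, 0): 13 + 7 + 20 + 14 = 54
σ = (3, 2, 0, 1): 13 + 17 + 5 + (-5) = 30
σ = (3, 2, 1, 0): 13 + 17 + 6 + 14 = 50
Optimal value attained by: σ = (3, 0, 2, 1).
Answer: det⊕(W) = 20; verdict: NONSINGULAR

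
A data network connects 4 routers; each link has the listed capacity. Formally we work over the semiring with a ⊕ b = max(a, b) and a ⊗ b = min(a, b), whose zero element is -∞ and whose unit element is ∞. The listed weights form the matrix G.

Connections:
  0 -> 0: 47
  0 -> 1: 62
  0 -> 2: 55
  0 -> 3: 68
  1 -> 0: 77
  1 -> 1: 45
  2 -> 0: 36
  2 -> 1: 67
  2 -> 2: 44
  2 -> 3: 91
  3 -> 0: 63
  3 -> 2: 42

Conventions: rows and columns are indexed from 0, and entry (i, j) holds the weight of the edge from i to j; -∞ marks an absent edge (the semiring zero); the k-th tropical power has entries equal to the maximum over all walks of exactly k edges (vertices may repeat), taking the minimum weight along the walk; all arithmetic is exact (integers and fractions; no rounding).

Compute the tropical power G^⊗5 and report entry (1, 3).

G^⊗2:
  [63, 55, 47, 55]
  [47, 62, 55, 68]
  [67, 45, 44, 44]
  [47, 62, 55, 63]
G^⊗3:
  [55, 62, 55, 63]
  [63, 55, 47, 55]
  [47, 62, 55, 67]
  [63, 55, 47, 55]
G^⊗4:
  [63, 55, 55, 55]
  [55, 62, 55, 63]
  [63, 55, 47, 55]
  [55, 62, 55, 63]
G^⊗5:
  [55, 62, 55, 63]
  [63, 55, 55, 55]
  [55, 62, 55, 63]
  [63, 55, 55, 55]
Key observation: the optimum is the walk 1->0->1->0->2->3, with weight 77 min 62 min 77 min 55 min 91 = 55.
Optimal value attained by: walk 1->0->1->0->2->3.
Answer: (G^⊗5)[1][3] = 55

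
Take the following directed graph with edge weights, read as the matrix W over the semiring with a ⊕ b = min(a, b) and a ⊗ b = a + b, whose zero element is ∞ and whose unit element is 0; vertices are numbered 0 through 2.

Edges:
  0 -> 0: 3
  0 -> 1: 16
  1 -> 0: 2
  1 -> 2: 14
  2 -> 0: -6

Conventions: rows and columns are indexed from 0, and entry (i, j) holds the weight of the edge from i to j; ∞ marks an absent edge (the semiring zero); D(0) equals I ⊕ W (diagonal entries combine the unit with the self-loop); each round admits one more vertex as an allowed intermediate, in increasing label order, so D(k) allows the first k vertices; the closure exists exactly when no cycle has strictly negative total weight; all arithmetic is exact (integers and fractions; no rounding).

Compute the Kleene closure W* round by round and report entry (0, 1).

D(0):
  [0, 16, ∞]
  [2, 0, 14]
  [-6, ∞, 0]
D(1):
  [0, 16, ∞]
  [2, 0, 14]
  [-6, 10, 0]
D(2):
  [0, 16, 30]
  [2, 0, 14]
  [-6, 10, 0]
D(3):
  [0, 16, 30]
  [2, 0, 14]
  [-6, 10, 0]
Answer: W*[0][1] = 16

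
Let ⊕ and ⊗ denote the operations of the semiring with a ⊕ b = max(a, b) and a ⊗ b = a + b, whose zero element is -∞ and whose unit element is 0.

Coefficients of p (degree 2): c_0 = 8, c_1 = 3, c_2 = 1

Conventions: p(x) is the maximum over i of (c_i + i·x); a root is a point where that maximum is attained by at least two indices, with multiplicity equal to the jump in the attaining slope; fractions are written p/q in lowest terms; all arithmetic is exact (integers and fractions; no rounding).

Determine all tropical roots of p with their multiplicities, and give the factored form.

hull edge (i=0, c=8) to (i=2, c=1): slope -7/2, span 2
Factored form: p(x) = 1 ⊗ (x ⊕ 7/2) ⊗ (x ⊕ 7/2)
Answer: roots = 7/2 (mult 2)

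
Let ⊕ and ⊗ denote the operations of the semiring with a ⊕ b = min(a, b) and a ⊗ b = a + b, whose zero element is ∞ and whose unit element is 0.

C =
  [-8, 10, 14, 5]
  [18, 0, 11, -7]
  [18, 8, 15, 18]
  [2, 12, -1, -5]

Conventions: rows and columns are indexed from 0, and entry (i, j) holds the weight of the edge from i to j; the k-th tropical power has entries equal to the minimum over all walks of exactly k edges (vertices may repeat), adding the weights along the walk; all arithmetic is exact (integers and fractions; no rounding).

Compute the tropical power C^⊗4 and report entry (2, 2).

C^⊗2:
  [-16, 2, 4, -3]
  [-5, 0, -8, -12]
  [10, 8, 17, 1]
  [-6, 7, -6, -10]
C^⊗3:
  [-24, -6, -4, -11]
  [-13, 0, -13, -17]
  [2, 8, 0, -4]
  [-14, 2, -11, -15]
C^⊗4:
  [-32, -14, -12, -19]
  [-21, -5, -18, -22]
  [-6, 8, -5, -9]
  [-22, -4, -16, -20]
Key observation: the optimum is the walk 2->1->3->3->2, with weight 8 + (-7) + (-5) + (-1) = -5.
Optimal value attained by: walk 2->1->3->3->2.
Answer: (C^⊗4)[2][2] = -5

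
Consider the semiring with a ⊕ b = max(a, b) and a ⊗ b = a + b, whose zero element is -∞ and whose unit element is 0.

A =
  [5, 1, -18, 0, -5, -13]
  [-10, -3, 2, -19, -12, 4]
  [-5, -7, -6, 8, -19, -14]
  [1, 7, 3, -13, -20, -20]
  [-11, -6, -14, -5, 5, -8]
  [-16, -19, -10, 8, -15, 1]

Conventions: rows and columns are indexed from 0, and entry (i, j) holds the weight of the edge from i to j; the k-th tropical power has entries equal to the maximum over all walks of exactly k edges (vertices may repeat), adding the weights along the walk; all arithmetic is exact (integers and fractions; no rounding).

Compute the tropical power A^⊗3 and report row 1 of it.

A^⊗2:
  [10, 7, 3, 5, 0, 5]
  [-3, -5, -1, 12, -7, 5]
  [9, 15, 11, 2, -10, -3]
  [6, 4, 9, 11, -4, 11]
  [-4, 2, -2, 0, 10, -2]
  [9, 15, 11, 9, -10, 2]
A^⊗3:
  [15, 12, 9, 13, 5, 11]
  [13, 19, 15, 13, -2, 6]
  [14, 12, 17, 19, 4, 19]
  [12, 18, 14, 19, 1, 12]
  [1, 7, 4, 6, 15, 6]
  [14, 16, 17, 19, 4, 19]
Answer: row 1 of A^⊗3 = [13, 19, 15, 13, -2, 6]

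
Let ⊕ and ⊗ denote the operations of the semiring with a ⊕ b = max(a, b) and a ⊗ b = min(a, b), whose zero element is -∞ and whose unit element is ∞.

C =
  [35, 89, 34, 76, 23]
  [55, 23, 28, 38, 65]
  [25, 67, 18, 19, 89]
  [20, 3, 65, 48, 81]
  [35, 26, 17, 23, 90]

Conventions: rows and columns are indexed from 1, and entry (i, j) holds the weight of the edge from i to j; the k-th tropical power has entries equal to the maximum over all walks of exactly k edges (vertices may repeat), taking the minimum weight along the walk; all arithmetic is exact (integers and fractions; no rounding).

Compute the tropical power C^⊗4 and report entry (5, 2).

C^⊗2:
  [55, 35, 65, 48, 76]
  [35, 55, 38, 55, 65]
  [55, 26, 28, 38, 89]
  [35, 65, 48, 48, 81]
  [35, 35, 34, 35, 90]
C^⊗3:
  [35, 65, 48, 55, 76]
  [55, 38, 55, 48, 65]
  [35, 55, 38, 55, 89]
  [55, 48, 48, 48, 81]
  [35, 35, 35, 35, 90]
C^⊗4:
  [55, 48, 55, 48, 76]
  [38, 55, 48, 55, 65]
  [55, 38, 55, 48, 89]
  [48, 55, 48, 55, 81]
  [35, 35, 35, 35, 90]
Key observation: the optimum is the walk 5->1->4->3->2, with weight 35 min 76 min 65 min 67 = 35.
Optimal value attained by: walk 5->1->4->3->2.
Answer: (C^⊗4)[5][2] = 35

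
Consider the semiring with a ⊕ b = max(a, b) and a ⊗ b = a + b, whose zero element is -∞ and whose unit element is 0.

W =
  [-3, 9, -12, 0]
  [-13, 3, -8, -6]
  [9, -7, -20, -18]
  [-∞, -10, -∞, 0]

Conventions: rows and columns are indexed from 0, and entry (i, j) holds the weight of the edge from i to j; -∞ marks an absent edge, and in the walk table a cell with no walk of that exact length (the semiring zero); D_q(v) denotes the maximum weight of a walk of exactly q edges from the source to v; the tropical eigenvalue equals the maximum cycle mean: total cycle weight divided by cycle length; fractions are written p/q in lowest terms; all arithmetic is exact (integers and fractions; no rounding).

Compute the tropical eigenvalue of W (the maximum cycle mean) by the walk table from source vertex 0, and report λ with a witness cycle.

q=0: [0, -∞, -∞, -∞]
q=1: [-3, 9, -12, 0]
q=2: [-3, 12, 1, 3]
q=3: [10, 15, 4, 6]
q=4: [13, 19, 7, 10]
Optimal cycle mean attained by: cycle 0->1->2->0, total 9 + (-8) + 9, length 3.
Answer: λ = 10/3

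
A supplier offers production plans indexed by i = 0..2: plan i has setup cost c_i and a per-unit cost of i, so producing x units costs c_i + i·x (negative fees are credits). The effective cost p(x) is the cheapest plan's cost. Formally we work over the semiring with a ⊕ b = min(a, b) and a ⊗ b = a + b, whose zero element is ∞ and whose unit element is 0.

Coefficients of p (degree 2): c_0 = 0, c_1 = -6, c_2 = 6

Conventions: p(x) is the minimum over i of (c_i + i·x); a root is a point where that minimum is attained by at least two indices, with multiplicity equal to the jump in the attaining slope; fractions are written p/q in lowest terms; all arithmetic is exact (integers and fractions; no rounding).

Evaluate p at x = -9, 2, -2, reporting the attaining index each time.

p(-9) = min(0+0·(-9)=0, -6+1·(-9)=-15, 6+2·(-9)=-12) = -15 (attained by i=1)
p(2) = min(0+0·2=0, -6+1·2=-4, 6+2·2=10) = -4 (attained by i=1)
p(-2) = min(0+0·(-2)=0, -6+1·(-2)=-8, 6+2·(-2)=2) = -8 (attained by i=1)
Answer: p(-9) = -15; p(2) = -4; p(-2) = -8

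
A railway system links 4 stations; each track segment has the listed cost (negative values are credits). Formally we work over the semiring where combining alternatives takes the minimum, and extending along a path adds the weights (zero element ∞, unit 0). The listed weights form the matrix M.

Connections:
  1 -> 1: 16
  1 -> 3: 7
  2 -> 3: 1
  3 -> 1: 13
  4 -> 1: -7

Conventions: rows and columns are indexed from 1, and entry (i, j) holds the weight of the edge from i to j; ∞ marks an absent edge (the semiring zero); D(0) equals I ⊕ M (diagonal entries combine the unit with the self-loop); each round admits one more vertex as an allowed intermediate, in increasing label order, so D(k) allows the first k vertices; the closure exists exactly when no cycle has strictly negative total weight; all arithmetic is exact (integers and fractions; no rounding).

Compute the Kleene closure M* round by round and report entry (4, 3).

D(0):
  [0, ∞, 7, ∞]
  [∞, 0, 1, ∞]
  [13, ∞, 0, ∞]
  [-7, ∞, ∞, 0]
D(1):
  [0, ∞, 7, ∞]
  [∞, 0, 1, ∞]
  [13, ∞, 0, ∞]
  [-7, ∞, 0, 0]
D(2):
  [0, ∞, 7, ∞]
  [∞, 0, 1, ∞]
  [13, ∞, 0, ∞]
  [-7, ∞, 0, 0]
D(3):
  [0, ∞, 7, ∞]
  [14, 0, 1, ∞]
  [13, ∞, 0, ∞]
  [-7, ∞, 0, 0]
D(4):
  [0, ∞, 7, ∞]
  [14, 0, 1, ∞]
  [13, ∞, 0, ∞]
  [-7, ∞, 0, 0]
Answer: M*[4][3] = 0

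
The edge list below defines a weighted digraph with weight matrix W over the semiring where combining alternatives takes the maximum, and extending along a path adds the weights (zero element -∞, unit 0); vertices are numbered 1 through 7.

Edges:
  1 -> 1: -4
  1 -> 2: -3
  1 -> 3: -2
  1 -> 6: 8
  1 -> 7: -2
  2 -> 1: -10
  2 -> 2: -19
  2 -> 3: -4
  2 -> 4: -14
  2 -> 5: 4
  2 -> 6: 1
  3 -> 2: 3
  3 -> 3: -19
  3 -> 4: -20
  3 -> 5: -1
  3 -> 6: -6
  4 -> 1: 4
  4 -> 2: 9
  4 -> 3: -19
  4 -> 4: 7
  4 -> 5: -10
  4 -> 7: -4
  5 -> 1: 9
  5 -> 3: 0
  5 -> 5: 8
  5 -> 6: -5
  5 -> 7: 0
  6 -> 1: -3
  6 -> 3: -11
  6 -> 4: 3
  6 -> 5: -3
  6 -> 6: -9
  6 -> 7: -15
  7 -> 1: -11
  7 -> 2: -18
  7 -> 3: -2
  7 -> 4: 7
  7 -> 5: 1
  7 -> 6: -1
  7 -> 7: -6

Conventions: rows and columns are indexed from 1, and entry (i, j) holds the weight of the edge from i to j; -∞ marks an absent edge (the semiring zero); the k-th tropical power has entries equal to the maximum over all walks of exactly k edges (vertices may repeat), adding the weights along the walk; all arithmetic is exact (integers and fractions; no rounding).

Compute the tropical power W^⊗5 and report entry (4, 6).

W^⊗2:
  [5, 1, -3, 11, 5, 4, -6]
  [13, -1, 4, 4, 12, -1, 4]
  [8, -11, -1, -3, 7, 4, -1]
  [11, 16, 5, 14, 13, 12, 3]
  [17, 6, 8, 7, 16, 17, 8]
  [7, 12, -3, 10, 5, 5, -1]
  [11, 16, 1, 14, 9, -3, 3]
W^⊗3:
  [15, 20, 5, 18, 13, 13, 7]
  [21, 13, 12, 11, 20, 21, 12]
  [16, 6, 7, 7, 15, 16, 7]
  [22, 23, 13, 21, 21, 19, 13]
  [25, 16, 16, 20, 24, 25, 16]
  [14, 19, 8, 17, 16, 15, 6]
  [18, 23, 12, 21, 20, 19, 10]
W^⊗4:
  [22, 27, 16, 25, 24, 23, 14]
  [29, 20, 20, 24, 28, 29, 20]
  [24, 16, 15, 19, 23, 24, 15]
  [30, 30, 21, 28, 29, 30, 21]
  [33, 29, 24, 28, 32, 33, 24]
  [25, 26, 16, 24, 24, 22, 16]
  [29, 30, 20, 28, 28, 26, 20]
W^⊗5:
  [33, 34, 24, 32, 32, 30, 24]
  [37, 33, 28, 32, 36, 37, 28]
  [32, 28, 23, 27, 31, 32, 23]
  [38, 37, 29, 35, 37, 38, 29]
  [41, 37, 32, 36, 40, 41, 32]
  [33, 33, 24, 31, 32, 33, 24]
  [37, 37, 28, 35, 36, 37, 28]
Key observation: the optimum is the walk 4->2->5->5->1->6, with weight 9 + 4 + 8 + 9 + 8 = 38.
Optimal value attained by: walk 4->2->5->5->1->6.
Answer: (W^⊗5)[4][6] = 38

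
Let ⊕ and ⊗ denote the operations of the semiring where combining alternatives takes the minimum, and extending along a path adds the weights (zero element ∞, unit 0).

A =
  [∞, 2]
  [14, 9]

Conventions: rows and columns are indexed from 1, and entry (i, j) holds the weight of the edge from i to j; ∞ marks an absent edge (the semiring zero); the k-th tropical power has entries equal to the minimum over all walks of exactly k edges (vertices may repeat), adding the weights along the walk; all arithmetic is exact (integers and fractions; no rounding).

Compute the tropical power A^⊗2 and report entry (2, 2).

A^⊗2:
  [16, 11]
  [23, 16]
Key observation: the optimum is the walk 2->1->2, with weight 14 + 2 = 16.
Optimal value attained by: walk 2->1->2.
Answer: (A^⊗2)[2][2] = 16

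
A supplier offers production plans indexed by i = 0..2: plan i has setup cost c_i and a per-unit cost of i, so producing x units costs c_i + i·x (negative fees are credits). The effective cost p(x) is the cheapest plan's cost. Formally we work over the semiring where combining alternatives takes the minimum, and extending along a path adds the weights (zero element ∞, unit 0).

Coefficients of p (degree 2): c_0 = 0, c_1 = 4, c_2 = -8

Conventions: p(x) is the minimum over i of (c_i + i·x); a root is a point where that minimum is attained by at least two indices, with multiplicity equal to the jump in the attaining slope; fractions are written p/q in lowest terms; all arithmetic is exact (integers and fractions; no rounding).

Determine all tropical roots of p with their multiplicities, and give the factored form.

hull edge (i=0, c=0) to (i=2, c=-8): slope -4, span 2
Factored form: p(x) = -8 ⊗ (x ⊕ 4) ⊗ (x ⊕ 4)
Answer: roots = 4 (mult 2)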